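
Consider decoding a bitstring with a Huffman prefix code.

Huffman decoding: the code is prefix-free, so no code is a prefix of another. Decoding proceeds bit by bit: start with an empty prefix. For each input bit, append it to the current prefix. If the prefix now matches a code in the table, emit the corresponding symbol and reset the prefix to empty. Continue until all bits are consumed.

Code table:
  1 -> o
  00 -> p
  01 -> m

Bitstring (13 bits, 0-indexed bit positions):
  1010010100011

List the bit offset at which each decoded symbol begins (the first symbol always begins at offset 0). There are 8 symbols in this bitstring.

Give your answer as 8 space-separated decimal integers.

Answer: 0 1 3 5 6 8 10 12

Derivation:
Bit 0: prefix='1' -> emit 'o', reset
Bit 1: prefix='0' (no match yet)
Bit 2: prefix='01' -> emit 'm', reset
Bit 3: prefix='0' (no match yet)
Bit 4: prefix='00' -> emit 'p', reset
Bit 5: prefix='1' -> emit 'o', reset
Bit 6: prefix='0' (no match yet)
Bit 7: prefix='01' -> emit 'm', reset
Bit 8: prefix='0' (no match yet)
Bit 9: prefix='00' -> emit 'p', reset
Bit 10: prefix='0' (no match yet)
Bit 11: prefix='01' -> emit 'm', reset
Bit 12: prefix='1' -> emit 'o', reset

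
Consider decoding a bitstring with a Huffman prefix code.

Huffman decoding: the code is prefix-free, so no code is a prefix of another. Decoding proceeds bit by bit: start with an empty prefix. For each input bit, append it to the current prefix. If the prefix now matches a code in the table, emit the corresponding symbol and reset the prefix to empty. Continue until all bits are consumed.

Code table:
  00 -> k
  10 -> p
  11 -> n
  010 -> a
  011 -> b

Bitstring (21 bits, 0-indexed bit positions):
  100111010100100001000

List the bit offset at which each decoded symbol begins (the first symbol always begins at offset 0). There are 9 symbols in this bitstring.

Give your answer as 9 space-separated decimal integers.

Bit 0: prefix='1' (no match yet)
Bit 1: prefix='10' -> emit 'p', reset
Bit 2: prefix='0' (no match yet)
Bit 3: prefix='01' (no match yet)
Bit 4: prefix='011' -> emit 'b', reset
Bit 5: prefix='1' (no match yet)
Bit 6: prefix='10' -> emit 'p', reset
Bit 7: prefix='1' (no match yet)
Bit 8: prefix='10' -> emit 'p', reset
Bit 9: prefix='1' (no match yet)
Bit 10: prefix='10' -> emit 'p', reset
Bit 11: prefix='0' (no match yet)
Bit 12: prefix='01' (no match yet)
Bit 13: prefix='010' -> emit 'a', reset
Bit 14: prefix='0' (no match yet)
Bit 15: prefix='00' -> emit 'k', reset
Bit 16: prefix='0' (no match yet)
Bit 17: prefix='01' (no match yet)
Bit 18: prefix='010' -> emit 'a', reset
Bit 19: prefix='0' (no match yet)
Bit 20: prefix='00' -> emit 'k', reset

Answer: 0 2 5 7 9 11 14 16 19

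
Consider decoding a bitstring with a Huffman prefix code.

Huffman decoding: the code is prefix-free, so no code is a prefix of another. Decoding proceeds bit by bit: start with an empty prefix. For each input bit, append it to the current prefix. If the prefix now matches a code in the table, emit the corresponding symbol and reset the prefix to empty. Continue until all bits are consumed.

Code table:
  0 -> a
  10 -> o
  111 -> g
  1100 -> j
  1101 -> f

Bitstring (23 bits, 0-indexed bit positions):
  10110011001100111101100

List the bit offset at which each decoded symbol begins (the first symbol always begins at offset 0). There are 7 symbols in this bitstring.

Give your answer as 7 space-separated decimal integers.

Bit 0: prefix='1' (no match yet)
Bit 1: prefix='10' -> emit 'o', reset
Bit 2: prefix='1' (no match yet)
Bit 3: prefix='11' (no match yet)
Bit 4: prefix='110' (no match yet)
Bit 5: prefix='1100' -> emit 'j', reset
Bit 6: prefix='1' (no match yet)
Bit 7: prefix='11' (no match yet)
Bit 8: prefix='110' (no match yet)
Bit 9: prefix='1100' -> emit 'j', reset
Bit 10: prefix='1' (no match yet)
Bit 11: prefix='11' (no match yet)
Bit 12: prefix='110' (no match yet)
Bit 13: prefix='1100' -> emit 'j', reset
Bit 14: prefix='1' (no match yet)
Bit 15: prefix='11' (no match yet)
Bit 16: prefix='111' -> emit 'g', reset
Bit 17: prefix='1' (no match yet)
Bit 18: prefix='10' -> emit 'o', reset
Bit 19: prefix='1' (no match yet)
Bit 20: prefix='11' (no match yet)
Bit 21: prefix='110' (no match yet)
Bit 22: prefix='1100' -> emit 'j', reset

Answer: 0 2 6 10 14 17 19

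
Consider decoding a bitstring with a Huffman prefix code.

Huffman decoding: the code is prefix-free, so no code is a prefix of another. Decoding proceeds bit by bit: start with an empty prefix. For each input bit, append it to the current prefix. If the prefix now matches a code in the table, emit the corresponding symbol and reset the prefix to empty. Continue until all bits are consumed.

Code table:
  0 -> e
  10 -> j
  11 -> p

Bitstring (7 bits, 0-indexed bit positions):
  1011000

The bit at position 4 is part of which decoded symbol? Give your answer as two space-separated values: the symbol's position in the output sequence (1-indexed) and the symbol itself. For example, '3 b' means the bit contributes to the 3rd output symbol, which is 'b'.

Answer: 3 e

Derivation:
Bit 0: prefix='1' (no match yet)
Bit 1: prefix='10' -> emit 'j', reset
Bit 2: prefix='1' (no match yet)
Bit 3: prefix='11' -> emit 'p', reset
Bit 4: prefix='0' -> emit 'e', reset
Bit 5: prefix='0' -> emit 'e', reset
Bit 6: prefix='0' -> emit 'e', reset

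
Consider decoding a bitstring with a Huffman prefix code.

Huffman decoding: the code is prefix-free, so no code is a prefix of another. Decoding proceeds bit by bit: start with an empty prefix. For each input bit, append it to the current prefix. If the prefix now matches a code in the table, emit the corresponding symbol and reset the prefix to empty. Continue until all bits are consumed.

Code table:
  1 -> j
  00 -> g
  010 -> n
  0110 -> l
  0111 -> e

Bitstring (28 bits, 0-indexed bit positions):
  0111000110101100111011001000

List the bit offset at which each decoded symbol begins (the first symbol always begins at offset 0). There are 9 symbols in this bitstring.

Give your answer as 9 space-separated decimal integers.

Bit 0: prefix='0' (no match yet)
Bit 1: prefix='01' (no match yet)
Bit 2: prefix='011' (no match yet)
Bit 3: prefix='0111' -> emit 'e', reset
Bit 4: prefix='0' (no match yet)
Bit 5: prefix='00' -> emit 'g', reset
Bit 6: prefix='0' (no match yet)
Bit 7: prefix='01' (no match yet)
Bit 8: prefix='011' (no match yet)
Bit 9: prefix='0110' -> emit 'l', reset
Bit 10: prefix='1' -> emit 'j', reset
Bit 11: prefix='0' (no match yet)
Bit 12: prefix='01' (no match yet)
Bit 13: prefix='011' (no match yet)
Bit 14: prefix='0110' -> emit 'l', reset
Bit 15: prefix='0' (no match yet)
Bit 16: prefix='01' (no match yet)
Bit 17: prefix='011' (no match yet)
Bit 18: prefix='0111' -> emit 'e', reset
Bit 19: prefix='0' (no match yet)
Bit 20: prefix='01' (no match yet)
Bit 21: prefix='011' (no match yet)
Bit 22: prefix='0110' -> emit 'l', reset
Bit 23: prefix='0' (no match yet)
Bit 24: prefix='01' (no match yet)
Bit 25: prefix='010' -> emit 'n', reset
Bit 26: prefix='0' (no match yet)
Bit 27: prefix='00' -> emit 'g', reset

Answer: 0 4 6 10 11 15 19 23 26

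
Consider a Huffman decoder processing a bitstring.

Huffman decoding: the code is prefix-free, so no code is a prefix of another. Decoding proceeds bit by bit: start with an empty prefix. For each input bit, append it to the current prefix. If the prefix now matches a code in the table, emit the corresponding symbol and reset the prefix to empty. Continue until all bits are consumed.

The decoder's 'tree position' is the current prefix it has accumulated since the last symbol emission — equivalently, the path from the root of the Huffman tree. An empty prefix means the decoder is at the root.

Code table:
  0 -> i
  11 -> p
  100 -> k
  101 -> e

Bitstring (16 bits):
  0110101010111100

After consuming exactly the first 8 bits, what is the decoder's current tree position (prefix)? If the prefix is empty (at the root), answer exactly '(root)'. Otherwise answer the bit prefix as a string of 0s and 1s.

Answer: (root)

Derivation:
Bit 0: prefix='0' -> emit 'i', reset
Bit 1: prefix='1' (no match yet)
Bit 2: prefix='11' -> emit 'p', reset
Bit 3: prefix='0' -> emit 'i', reset
Bit 4: prefix='1' (no match yet)
Bit 5: prefix='10' (no match yet)
Bit 6: prefix='101' -> emit 'e', reset
Bit 7: prefix='0' -> emit 'i', reset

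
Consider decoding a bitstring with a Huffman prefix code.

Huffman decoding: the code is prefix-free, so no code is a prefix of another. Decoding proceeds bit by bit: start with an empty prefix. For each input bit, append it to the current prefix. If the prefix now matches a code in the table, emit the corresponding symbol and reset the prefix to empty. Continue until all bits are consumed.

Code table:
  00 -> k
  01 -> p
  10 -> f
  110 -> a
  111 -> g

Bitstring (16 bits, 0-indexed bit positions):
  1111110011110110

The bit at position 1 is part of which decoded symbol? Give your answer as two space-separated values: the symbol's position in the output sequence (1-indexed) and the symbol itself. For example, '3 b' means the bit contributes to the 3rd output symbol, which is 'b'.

Bit 0: prefix='1' (no match yet)
Bit 1: prefix='11' (no match yet)
Bit 2: prefix='111' -> emit 'g', reset
Bit 3: prefix='1' (no match yet)
Bit 4: prefix='11' (no match yet)
Bit 5: prefix='111' -> emit 'g', reset

Answer: 1 g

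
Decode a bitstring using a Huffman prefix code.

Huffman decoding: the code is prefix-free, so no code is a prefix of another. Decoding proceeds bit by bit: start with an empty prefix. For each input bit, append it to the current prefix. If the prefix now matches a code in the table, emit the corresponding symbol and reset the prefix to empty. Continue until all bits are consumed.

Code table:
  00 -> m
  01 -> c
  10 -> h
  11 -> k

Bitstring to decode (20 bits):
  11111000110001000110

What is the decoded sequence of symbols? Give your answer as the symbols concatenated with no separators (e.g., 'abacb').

Bit 0: prefix='1' (no match yet)
Bit 1: prefix='11' -> emit 'k', reset
Bit 2: prefix='1' (no match yet)
Bit 3: prefix='11' -> emit 'k', reset
Bit 4: prefix='1' (no match yet)
Bit 5: prefix='10' -> emit 'h', reset
Bit 6: prefix='0' (no match yet)
Bit 7: prefix='00' -> emit 'm', reset
Bit 8: prefix='1' (no match yet)
Bit 9: prefix='11' -> emit 'k', reset
Bit 10: prefix='0' (no match yet)
Bit 11: prefix='00' -> emit 'm', reset
Bit 12: prefix='0' (no match yet)
Bit 13: prefix='01' -> emit 'c', reset
Bit 14: prefix='0' (no match yet)
Bit 15: prefix='00' -> emit 'm', reset
Bit 16: prefix='0' (no match yet)
Bit 17: prefix='01' -> emit 'c', reset
Bit 18: prefix='1' (no match yet)
Bit 19: prefix='10' -> emit 'h', reset

Answer: kkhmkmcmch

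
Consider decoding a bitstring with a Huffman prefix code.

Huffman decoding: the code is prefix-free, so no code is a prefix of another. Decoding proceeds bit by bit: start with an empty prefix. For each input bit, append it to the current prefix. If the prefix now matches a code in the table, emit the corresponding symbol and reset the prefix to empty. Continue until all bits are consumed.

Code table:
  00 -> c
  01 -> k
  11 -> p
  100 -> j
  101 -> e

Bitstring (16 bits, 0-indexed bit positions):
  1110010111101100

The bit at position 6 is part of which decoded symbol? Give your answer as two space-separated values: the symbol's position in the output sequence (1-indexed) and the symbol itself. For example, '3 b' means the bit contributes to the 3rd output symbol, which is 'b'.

Bit 0: prefix='1' (no match yet)
Bit 1: prefix='11' -> emit 'p', reset
Bit 2: prefix='1' (no match yet)
Bit 3: prefix='10' (no match yet)
Bit 4: prefix='100' -> emit 'j', reset
Bit 5: prefix='1' (no match yet)
Bit 6: prefix='10' (no match yet)
Bit 7: prefix='101' -> emit 'e', reset
Bit 8: prefix='1' (no match yet)
Bit 9: prefix='11' -> emit 'p', reset
Bit 10: prefix='1' (no match yet)

Answer: 3 e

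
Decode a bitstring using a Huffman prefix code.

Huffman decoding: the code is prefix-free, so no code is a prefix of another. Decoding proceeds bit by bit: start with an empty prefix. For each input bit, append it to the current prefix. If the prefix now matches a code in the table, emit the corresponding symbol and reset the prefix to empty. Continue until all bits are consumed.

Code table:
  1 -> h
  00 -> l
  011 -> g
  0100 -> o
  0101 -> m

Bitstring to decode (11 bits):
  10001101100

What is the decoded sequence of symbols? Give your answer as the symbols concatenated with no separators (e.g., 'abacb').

Bit 0: prefix='1' -> emit 'h', reset
Bit 1: prefix='0' (no match yet)
Bit 2: prefix='00' -> emit 'l', reset
Bit 3: prefix='0' (no match yet)
Bit 4: prefix='01' (no match yet)
Bit 5: prefix='011' -> emit 'g', reset
Bit 6: prefix='0' (no match yet)
Bit 7: prefix='01' (no match yet)
Bit 8: prefix='011' -> emit 'g', reset
Bit 9: prefix='0' (no match yet)
Bit 10: prefix='00' -> emit 'l', reset

Answer: hlggl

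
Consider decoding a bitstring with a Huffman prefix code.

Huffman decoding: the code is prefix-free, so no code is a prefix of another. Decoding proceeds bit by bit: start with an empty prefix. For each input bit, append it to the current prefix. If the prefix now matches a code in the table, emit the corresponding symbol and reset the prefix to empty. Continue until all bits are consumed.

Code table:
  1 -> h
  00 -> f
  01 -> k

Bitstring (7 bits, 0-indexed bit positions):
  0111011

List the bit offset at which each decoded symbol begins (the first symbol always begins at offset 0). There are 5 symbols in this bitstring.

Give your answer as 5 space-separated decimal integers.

Answer: 0 2 3 4 6

Derivation:
Bit 0: prefix='0' (no match yet)
Bit 1: prefix='01' -> emit 'k', reset
Bit 2: prefix='1' -> emit 'h', reset
Bit 3: prefix='1' -> emit 'h', reset
Bit 4: prefix='0' (no match yet)
Bit 5: prefix='01' -> emit 'k', reset
Bit 6: prefix='1' -> emit 'h', reset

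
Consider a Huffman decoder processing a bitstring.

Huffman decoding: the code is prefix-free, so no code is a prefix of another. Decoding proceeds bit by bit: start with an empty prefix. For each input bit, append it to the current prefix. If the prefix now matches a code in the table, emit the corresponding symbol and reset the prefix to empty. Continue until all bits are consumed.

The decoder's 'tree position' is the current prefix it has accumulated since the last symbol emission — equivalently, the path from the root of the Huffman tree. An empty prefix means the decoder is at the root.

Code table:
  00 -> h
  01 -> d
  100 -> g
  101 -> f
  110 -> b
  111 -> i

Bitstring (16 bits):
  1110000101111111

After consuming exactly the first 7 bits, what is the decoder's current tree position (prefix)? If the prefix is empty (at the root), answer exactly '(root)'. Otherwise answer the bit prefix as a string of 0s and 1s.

Bit 0: prefix='1' (no match yet)
Bit 1: prefix='11' (no match yet)
Bit 2: prefix='111' -> emit 'i', reset
Bit 3: prefix='0' (no match yet)
Bit 4: prefix='00' -> emit 'h', reset
Bit 5: prefix='0' (no match yet)
Bit 6: prefix='00' -> emit 'h', reset

Answer: (root)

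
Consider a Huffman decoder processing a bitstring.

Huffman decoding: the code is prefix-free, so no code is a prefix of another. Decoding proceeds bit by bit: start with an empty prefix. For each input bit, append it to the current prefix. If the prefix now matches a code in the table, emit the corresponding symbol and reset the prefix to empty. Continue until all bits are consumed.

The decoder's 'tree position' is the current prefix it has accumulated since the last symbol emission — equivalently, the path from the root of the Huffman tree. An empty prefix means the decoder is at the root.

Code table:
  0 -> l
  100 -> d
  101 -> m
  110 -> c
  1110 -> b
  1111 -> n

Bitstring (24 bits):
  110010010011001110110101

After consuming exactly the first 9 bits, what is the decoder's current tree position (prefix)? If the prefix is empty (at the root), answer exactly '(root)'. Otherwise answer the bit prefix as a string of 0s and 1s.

Answer: 10

Derivation:
Bit 0: prefix='1' (no match yet)
Bit 1: prefix='11' (no match yet)
Bit 2: prefix='110' -> emit 'c', reset
Bit 3: prefix='0' -> emit 'l', reset
Bit 4: prefix='1' (no match yet)
Bit 5: prefix='10' (no match yet)
Bit 6: prefix='100' -> emit 'd', reset
Bit 7: prefix='1' (no match yet)
Bit 8: prefix='10' (no match yet)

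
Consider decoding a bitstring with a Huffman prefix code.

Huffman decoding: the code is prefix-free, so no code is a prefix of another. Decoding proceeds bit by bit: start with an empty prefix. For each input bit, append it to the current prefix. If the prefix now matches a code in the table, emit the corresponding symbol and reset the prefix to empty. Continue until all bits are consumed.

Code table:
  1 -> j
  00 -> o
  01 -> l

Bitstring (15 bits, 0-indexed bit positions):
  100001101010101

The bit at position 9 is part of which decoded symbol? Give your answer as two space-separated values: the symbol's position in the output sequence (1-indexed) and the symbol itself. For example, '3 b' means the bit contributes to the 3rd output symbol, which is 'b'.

Answer: 7 l

Derivation:
Bit 0: prefix='1' -> emit 'j', reset
Bit 1: prefix='0' (no match yet)
Bit 2: prefix='00' -> emit 'o', reset
Bit 3: prefix='0' (no match yet)
Bit 4: prefix='00' -> emit 'o', reset
Bit 5: prefix='1' -> emit 'j', reset
Bit 6: prefix='1' -> emit 'j', reset
Bit 7: prefix='0' (no match yet)
Bit 8: prefix='01' -> emit 'l', reset
Bit 9: prefix='0' (no match yet)
Bit 10: prefix='01' -> emit 'l', reset
Bit 11: prefix='0' (no match yet)
Bit 12: prefix='01' -> emit 'l', reset
Bit 13: prefix='0' (no match yet)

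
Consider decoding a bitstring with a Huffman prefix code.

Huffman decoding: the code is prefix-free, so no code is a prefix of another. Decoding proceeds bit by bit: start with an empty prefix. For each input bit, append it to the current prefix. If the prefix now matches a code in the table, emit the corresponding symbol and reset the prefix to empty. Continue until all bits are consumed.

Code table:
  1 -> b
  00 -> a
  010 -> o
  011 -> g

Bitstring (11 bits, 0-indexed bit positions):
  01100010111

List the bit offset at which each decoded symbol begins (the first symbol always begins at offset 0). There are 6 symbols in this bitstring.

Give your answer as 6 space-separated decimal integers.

Bit 0: prefix='0' (no match yet)
Bit 1: prefix='01' (no match yet)
Bit 2: prefix='011' -> emit 'g', reset
Bit 3: prefix='0' (no match yet)
Bit 4: prefix='00' -> emit 'a', reset
Bit 5: prefix='0' (no match yet)
Bit 6: prefix='01' (no match yet)
Bit 7: prefix='010' -> emit 'o', reset
Bit 8: prefix='1' -> emit 'b', reset
Bit 9: prefix='1' -> emit 'b', reset
Bit 10: prefix='1' -> emit 'b', reset

Answer: 0 3 5 8 9 10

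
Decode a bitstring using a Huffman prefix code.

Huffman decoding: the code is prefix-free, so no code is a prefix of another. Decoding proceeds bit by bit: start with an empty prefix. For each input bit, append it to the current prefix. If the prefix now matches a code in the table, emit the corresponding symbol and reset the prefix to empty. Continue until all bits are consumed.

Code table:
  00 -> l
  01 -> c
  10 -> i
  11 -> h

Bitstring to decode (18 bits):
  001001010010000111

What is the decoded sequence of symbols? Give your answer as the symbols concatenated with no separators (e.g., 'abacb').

Answer: licclilch

Derivation:
Bit 0: prefix='0' (no match yet)
Bit 1: prefix='00' -> emit 'l', reset
Bit 2: prefix='1' (no match yet)
Bit 3: prefix='10' -> emit 'i', reset
Bit 4: prefix='0' (no match yet)
Bit 5: prefix='01' -> emit 'c', reset
Bit 6: prefix='0' (no match yet)
Bit 7: prefix='01' -> emit 'c', reset
Bit 8: prefix='0' (no match yet)
Bit 9: prefix='00' -> emit 'l', reset
Bit 10: prefix='1' (no match yet)
Bit 11: prefix='10' -> emit 'i', reset
Bit 12: prefix='0' (no match yet)
Bit 13: prefix='00' -> emit 'l', reset
Bit 14: prefix='0' (no match yet)
Bit 15: prefix='01' -> emit 'c', reset
Bit 16: prefix='1' (no match yet)
Bit 17: prefix='11' -> emit 'h', reset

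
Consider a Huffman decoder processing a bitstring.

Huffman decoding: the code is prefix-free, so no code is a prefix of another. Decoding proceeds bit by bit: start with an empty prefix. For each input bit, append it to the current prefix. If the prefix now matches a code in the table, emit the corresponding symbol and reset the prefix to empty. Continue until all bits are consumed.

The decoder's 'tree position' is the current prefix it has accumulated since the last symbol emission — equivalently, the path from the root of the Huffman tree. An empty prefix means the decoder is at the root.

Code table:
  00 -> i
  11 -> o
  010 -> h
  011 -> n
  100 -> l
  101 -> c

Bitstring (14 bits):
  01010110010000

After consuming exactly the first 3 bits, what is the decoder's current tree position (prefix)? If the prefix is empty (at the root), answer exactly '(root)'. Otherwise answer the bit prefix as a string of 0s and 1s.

Bit 0: prefix='0' (no match yet)
Bit 1: prefix='01' (no match yet)
Bit 2: prefix='010' -> emit 'h', reset

Answer: (root)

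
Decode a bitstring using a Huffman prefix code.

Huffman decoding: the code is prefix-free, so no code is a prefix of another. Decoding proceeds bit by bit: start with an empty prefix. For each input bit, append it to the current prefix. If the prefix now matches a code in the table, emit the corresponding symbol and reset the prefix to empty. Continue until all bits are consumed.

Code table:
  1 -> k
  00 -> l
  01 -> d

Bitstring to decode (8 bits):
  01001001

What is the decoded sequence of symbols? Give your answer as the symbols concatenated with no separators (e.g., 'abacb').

Bit 0: prefix='0' (no match yet)
Bit 1: prefix='01' -> emit 'd', reset
Bit 2: prefix='0' (no match yet)
Bit 3: prefix='00' -> emit 'l', reset
Bit 4: prefix='1' -> emit 'k', reset
Bit 5: prefix='0' (no match yet)
Bit 6: prefix='00' -> emit 'l', reset
Bit 7: prefix='1' -> emit 'k', reset

Answer: dlklk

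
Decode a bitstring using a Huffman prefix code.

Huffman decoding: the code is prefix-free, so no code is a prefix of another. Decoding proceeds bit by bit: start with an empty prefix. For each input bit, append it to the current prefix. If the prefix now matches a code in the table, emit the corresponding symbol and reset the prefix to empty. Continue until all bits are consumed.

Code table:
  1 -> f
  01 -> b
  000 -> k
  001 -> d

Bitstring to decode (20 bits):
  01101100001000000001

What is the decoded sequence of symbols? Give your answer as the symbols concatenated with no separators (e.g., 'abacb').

Answer: bfbfkbkkd

Derivation:
Bit 0: prefix='0' (no match yet)
Bit 1: prefix='01' -> emit 'b', reset
Bit 2: prefix='1' -> emit 'f', reset
Bit 3: prefix='0' (no match yet)
Bit 4: prefix='01' -> emit 'b', reset
Bit 5: prefix='1' -> emit 'f', reset
Bit 6: prefix='0' (no match yet)
Bit 7: prefix='00' (no match yet)
Bit 8: prefix='000' -> emit 'k', reset
Bit 9: prefix='0' (no match yet)
Bit 10: prefix='01' -> emit 'b', reset
Bit 11: prefix='0' (no match yet)
Bit 12: prefix='00' (no match yet)
Bit 13: prefix='000' -> emit 'k', reset
Bit 14: prefix='0' (no match yet)
Bit 15: prefix='00' (no match yet)
Bit 16: prefix='000' -> emit 'k', reset
Bit 17: prefix='0' (no match yet)
Bit 18: prefix='00' (no match yet)
Bit 19: prefix='001' -> emit 'd', reset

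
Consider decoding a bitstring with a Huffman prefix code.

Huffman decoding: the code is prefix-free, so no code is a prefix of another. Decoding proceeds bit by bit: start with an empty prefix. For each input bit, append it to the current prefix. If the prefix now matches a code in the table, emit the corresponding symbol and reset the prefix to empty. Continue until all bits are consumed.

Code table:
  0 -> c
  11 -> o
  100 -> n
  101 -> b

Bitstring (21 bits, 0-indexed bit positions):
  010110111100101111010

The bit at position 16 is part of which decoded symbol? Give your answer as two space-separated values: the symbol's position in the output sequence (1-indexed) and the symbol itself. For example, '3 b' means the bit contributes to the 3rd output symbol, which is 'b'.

Answer: 7 o

Derivation:
Bit 0: prefix='0' -> emit 'c', reset
Bit 1: prefix='1' (no match yet)
Bit 2: prefix='10' (no match yet)
Bit 3: prefix='101' -> emit 'b', reset
Bit 4: prefix='1' (no match yet)
Bit 5: prefix='10' (no match yet)
Bit 6: prefix='101' -> emit 'b', reset
Bit 7: prefix='1' (no match yet)
Bit 8: prefix='11' -> emit 'o', reset
Bit 9: prefix='1' (no match yet)
Bit 10: prefix='10' (no match yet)
Bit 11: prefix='100' -> emit 'n', reset
Bit 12: prefix='1' (no match yet)
Bit 13: prefix='10' (no match yet)
Bit 14: prefix='101' -> emit 'b', reset
Bit 15: prefix='1' (no match yet)
Bit 16: prefix='11' -> emit 'o', reset
Bit 17: prefix='1' (no match yet)
Bit 18: prefix='10' (no match yet)
Bit 19: prefix='101' -> emit 'b', reset
Bit 20: prefix='0' -> emit 'c', reset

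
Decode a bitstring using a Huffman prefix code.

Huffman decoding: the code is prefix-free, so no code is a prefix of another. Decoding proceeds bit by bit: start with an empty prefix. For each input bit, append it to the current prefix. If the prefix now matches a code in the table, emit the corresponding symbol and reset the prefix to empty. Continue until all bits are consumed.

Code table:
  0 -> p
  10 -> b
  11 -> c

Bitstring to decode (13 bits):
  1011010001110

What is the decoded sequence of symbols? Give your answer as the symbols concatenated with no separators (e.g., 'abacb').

Answer: bcpbppcb

Derivation:
Bit 0: prefix='1' (no match yet)
Bit 1: prefix='10' -> emit 'b', reset
Bit 2: prefix='1' (no match yet)
Bit 3: prefix='11' -> emit 'c', reset
Bit 4: prefix='0' -> emit 'p', reset
Bit 5: prefix='1' (no match yet)
Bit 6: prefix='10' -> emit 'b', reset
Bit 7: prefix='0' -> emit 'p', reset
Bit 8: prefix='0' -> emit 'p', reset
Bit 9: prefix='1' (no match yet)
Bit 10: prefix='11' -> emit 'c', reset
Bit 11: prefix='1' (no match yet)
Bit 12: prefix='10' -> emit 'b', reset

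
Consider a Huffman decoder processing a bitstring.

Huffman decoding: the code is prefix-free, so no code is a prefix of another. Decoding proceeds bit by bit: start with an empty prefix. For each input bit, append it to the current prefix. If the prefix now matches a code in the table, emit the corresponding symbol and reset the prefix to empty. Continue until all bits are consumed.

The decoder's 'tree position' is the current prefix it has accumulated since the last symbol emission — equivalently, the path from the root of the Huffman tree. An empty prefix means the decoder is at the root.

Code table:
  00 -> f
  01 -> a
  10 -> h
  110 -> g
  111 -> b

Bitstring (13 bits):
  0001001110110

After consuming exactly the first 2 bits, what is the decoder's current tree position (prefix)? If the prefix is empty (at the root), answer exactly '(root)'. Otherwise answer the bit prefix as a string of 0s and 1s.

Answer: (root)

Derivation:
Bit 0: prefix='0' (no match yet)
Bit 1: prefix='00' -> emit 'f', reset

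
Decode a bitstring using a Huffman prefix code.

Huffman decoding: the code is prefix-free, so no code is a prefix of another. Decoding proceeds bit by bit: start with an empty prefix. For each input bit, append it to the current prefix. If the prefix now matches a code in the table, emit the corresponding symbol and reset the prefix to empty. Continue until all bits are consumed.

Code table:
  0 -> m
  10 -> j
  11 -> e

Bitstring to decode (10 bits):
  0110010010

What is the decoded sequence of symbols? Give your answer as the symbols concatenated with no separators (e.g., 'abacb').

Bit 0: prefix='0' -> emit 'm', reset
Bit 1: prefix='1' (no match yet)
Bit 2: prefix='11' -> emit 'e', reset
Bit 3: prefix='0' -> emit 'm', reset
Bit 4: prefix='0' -> emit 'm', reset
Bit 5: prefix='1' (no match yet)
Bit 6: prefix='10' -> emit 'j', reset
Bit 7: prefix='0' -> emit 'm', reset
Bit 8: prefix='1' (no match yet)
Bit 9: prefix='10' -> emit 'j', reset

Answer: memmjmj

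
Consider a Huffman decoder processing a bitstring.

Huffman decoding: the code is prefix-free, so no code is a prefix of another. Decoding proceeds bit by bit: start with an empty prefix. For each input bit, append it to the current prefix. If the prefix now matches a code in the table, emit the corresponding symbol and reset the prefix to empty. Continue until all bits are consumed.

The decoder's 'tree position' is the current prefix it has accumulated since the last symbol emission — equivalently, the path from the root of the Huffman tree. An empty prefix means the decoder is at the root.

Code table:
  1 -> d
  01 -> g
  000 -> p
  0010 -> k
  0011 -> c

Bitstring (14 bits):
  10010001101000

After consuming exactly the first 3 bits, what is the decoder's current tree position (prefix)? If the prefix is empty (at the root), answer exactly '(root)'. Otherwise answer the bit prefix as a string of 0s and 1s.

Bit 0: prefix='1' -> emit 'd', reset
Bit 1: prefix='0' (no match yet)
Bit 2: prefix='00' (no match yet)

Answer: 00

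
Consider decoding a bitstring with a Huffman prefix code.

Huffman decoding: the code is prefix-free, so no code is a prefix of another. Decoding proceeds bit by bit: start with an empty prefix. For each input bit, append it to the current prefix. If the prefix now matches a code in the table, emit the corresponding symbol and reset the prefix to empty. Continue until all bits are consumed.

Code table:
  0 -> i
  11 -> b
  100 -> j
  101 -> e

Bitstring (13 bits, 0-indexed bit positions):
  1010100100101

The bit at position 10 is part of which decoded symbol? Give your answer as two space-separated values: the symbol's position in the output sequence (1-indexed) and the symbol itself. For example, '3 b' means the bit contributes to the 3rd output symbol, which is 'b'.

Answer: 5 e

Derivation:
Bit 0: prefix='1' (no match yet)
Bit 1: prefix='10' (no match yet)
Bit 2: prefix='101' -> emit 'e', reset
Bit 3: prefix='0' -> emit 'i', reset
Bit 4: prefix='1' (no match yet)
Bit 5: prefix='10' (no match yet)
Bit 6: prefix='100' -> emit 'j', reset
Bit 7: prefix='1' (no match yet)
Bit 8: prefix='10' (no match yet)
Bit 9: prefix='100' -> emit 'j', reset
Bit 10: prefix='1' (no match yet)
Bit 11: prefix='10' (no match yet)
Bit 12: prefix='101' -> emit 'e', reset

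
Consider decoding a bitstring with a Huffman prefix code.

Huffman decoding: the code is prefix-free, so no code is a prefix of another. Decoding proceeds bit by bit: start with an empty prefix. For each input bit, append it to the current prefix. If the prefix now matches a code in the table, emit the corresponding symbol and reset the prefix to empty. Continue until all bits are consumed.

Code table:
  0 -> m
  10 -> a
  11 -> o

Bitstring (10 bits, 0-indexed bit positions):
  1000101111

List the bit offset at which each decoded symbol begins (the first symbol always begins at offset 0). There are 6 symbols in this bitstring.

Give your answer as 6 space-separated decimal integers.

Answer: 0 2 3 4 6 8

Derivation:
Bit 0: prefix='1' (no match yet)
Bit 1: prefix='10' -> emit 'a', reset
Bit 2: prefix='0' -> emit 'm', reset
Bit 3: prefix='0' -> emit 'm', reset
Bit 4: prefix='1' (no match yet)
Bit 5: prefix='10' -> emit 'a', reset
Bit 6: prefix='1' (no match yet)
Bit 7: prefix='11' -> emit 'o', reset
Bit 8: prefix='1' (no match yet)
Bit 9: prefix='11' -> emit 'o', reset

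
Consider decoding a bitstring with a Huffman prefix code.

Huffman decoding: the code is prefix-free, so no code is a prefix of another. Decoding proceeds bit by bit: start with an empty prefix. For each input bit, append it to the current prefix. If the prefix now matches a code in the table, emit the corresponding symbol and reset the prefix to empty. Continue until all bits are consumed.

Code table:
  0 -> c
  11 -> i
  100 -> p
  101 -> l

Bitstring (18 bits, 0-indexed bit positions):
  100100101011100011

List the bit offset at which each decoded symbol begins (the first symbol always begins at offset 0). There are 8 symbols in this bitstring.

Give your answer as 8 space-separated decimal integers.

Answer: 0 3 6 9 10 12 15 16

Derivation:
Bit 0: prefix='1' (no match yet)
Bit 1: prefix='10' (no match yet)
Bit 2: prefix='100' -> emit 'p', reset
Bit 3: prefix='1' (no match yet)
Bit 4: prefix='10' (no match yet)
Bit 5: prefix='100' -> emit 'p', reset
Bit 6: prefix='1' (no match yet)
Bit 7: prefix='10' (no match yet)
Bit 8: prefix='101' -> emit 'l', reset
Bit 9: prefix='0' -> emit 'c', reset
Bit 10: prefix='1' (no match yet)
Bit 11: prefix='11' -> emit 'i', reset
Bit 12: prefix='1' (no match yet)
Bit 13: prefix='10' (no match yet)
Bit 14: prefix='100' -> emit 'p', reset
Bit 15: prefix='0' -> emit 'c', reset
Bit 16: prefix='1' (no match yet)
Bit 17: prefix='11' -> emit 'i', reset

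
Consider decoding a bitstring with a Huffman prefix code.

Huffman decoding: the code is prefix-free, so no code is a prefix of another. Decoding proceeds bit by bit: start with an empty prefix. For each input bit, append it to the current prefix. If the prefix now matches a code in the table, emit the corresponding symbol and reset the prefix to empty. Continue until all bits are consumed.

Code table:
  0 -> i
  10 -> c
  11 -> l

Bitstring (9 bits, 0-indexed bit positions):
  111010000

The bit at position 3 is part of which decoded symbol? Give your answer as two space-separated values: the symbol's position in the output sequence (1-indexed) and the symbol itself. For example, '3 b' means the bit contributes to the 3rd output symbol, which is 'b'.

Answer: 2 c

Derivation:
Bit 0: prefix='1' (no match yet)
Bit 1: prefix='11' -> emit 'l', reset
Bit 2: prefix='1' (no match yet)
Bit 3: prefix='10' -> emit 'c', reset
Bit 4: prefix='1' (no match yet)
Bit 5: prefix='10' -> emit 'c', reset
Bit 6: prefix='0' -> emit 'i', reset
Bit 7: prefix='0' -> emit 'i', reset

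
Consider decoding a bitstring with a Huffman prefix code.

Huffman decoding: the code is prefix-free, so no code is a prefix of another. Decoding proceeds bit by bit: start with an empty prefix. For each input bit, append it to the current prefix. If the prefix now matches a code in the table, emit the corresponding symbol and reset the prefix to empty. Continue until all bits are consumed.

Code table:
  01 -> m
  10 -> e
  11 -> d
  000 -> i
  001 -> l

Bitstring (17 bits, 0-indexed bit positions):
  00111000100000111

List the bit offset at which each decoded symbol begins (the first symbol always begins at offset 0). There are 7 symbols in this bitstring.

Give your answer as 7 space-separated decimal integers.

Bit 0: prefix='0' (no match yet)
Bit 1: prefix='00' (no match yet)
Bit 2: prefix='001' -> emit 'l', reset
Bit 3: prefix='1' (no match yet)
Bit 4: prefix='11' -> emit 'd', reset
Bit 5: prefix='0' (no match yet)
Bit 6: prefix='00' (no match yet)
Bit 7: prefix='000' -> emit 'i', reset
Bit 8: prefix='1' (no match yet)
Bit 9: prefix='10' -> emit 'e', reset
Bit 10: prefix='0' (no match yet)
Bit 11: prefix='00' (no match yet)
Bit 12: prefix='000' -> emit 'i', reset
Bit 13: prefix='0' (no match yet)
Bit 14: prefix='01' -> emit 'm', reset
Bit 15: prefix='1' (no match yet)
Bit 16: prefix='11' -> emit 'd', reset

Answer: 0 3 5 8 10 13 15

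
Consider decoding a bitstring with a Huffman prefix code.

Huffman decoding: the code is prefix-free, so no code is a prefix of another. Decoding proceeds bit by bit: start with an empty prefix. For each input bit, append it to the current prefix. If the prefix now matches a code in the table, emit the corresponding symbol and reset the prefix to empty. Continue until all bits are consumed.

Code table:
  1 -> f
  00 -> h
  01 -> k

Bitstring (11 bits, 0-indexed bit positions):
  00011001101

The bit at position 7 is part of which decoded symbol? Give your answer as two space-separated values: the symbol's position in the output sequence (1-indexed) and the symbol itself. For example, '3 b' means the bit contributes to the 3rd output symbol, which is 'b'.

Bit 0: prefix='0' (no match yet)
Bit 1: prefix='00' -> emit 'h', reset
Bit 2: prefix='0' (no match yet)
Bit 3: prefix='01' -> emit 'k', reset
Bit 4: prefix='1' -> emit 'f', reset
Bit 5: prefix='0' (no match yet)
Bit 6: prefix='00' -> emit 'h', reset
Bit 7: prefix='1' -> emit 'f', reset
Bit 8: prefix='1' -> emit 'f', reset
Bit 9: prefix='0' (no match yet)
Bit 10: prefix='01' -> emit 'k', reset

Answer: 5 f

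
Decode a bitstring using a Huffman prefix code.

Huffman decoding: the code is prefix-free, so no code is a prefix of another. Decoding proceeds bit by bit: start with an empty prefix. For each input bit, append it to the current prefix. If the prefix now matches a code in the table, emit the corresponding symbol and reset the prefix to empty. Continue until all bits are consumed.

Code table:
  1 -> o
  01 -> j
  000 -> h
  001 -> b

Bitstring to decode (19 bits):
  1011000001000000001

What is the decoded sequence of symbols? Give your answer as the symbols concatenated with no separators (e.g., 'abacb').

Bit 0: prefix='1' -> emit 'o', reset
Bit 1: prefix='0' (no match yet)
Bit 2: prefix='01' -> emit 'j', reset
Bit 3: prefix='1' -> emit 'o', reset
Bit 4: prefix='0' (no match yet)
Bit 5: prefix='00' (no match yet)
Bit 6: prefix='000' -> emit 'h', reset
Bit 7: prefix='0' (no match yet)
Bit 8: prefix='00' (no match yet)
Bit 9: prefix='001' -> emit 'b', reset
Bit 10: prefix='0' (no match yet)
Bit 11: prefix='00' (no match yet)
Bit 12: prefix='000' -> emit 'h', reset
Bit 13: prefix='0' (no match yet)
Bit 14: prefix='00' (no match yet)
Bit 15: prefix='000' -> emit 'h', reset
Bit 16: prefix='0' (no match yet)
Bit 17: prefix='00' (no match yet)
Bit 18: prefix='001' -> emit 'b', reset

Answer: ojohbhhb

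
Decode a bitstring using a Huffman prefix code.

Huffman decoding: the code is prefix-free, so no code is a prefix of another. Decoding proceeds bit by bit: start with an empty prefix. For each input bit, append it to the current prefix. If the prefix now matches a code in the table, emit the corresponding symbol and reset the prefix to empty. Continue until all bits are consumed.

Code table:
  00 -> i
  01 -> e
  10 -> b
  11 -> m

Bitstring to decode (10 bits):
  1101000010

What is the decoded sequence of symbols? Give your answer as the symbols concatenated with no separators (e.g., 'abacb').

Bit 0: prefix='1' (no match yet)
Bit 1: prefix='11' -> emit 'm', reset
Bit 2: prefix='0' (no match yet)
Bit 3: prefix='01' -> emit 'e', reset
Bit 4: prefix='0' (no match yet)
Bit 5: prefix='00' -> emit 'i', reset
Bit 6: prefix='0' (no match yet)
Bit 7: prefix='00' -> emit 'i', reset
Bit 8: prefix='1' (no match yet)
Bit 9: prefix='10' -> emit 'b', reset

Answer: meiib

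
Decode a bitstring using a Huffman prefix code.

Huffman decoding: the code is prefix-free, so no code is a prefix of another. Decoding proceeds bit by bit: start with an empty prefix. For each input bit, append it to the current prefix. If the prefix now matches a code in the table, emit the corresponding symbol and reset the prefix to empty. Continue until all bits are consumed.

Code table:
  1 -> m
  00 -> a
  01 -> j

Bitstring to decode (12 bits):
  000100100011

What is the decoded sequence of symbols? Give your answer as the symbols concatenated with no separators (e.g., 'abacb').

Bit 0: prefix='0' (no match yet)
Bit 1: prefix='00' -> emit 'a', reset
Bit 2: prefix='0' (no match yet)
Bit 3: prefix='01' -> emit 'j', reset
Bit 4: prefix='0' (no match yet)
Bit 5: prefix='00' -> emit 'a', reset
Bit 6: prefix='1' -> emit 'm', reset
Bit 7: prefix='0' (no match yet)
Bit 8: prefix='00' -> emit 'a', reset
Bit 9: prefix='0' (no match yet)
Bit 10: prefix='01' -> emit 'j', reset
Bit 11: prefix='1' -> emit 'm', reset

Answer: ajamajm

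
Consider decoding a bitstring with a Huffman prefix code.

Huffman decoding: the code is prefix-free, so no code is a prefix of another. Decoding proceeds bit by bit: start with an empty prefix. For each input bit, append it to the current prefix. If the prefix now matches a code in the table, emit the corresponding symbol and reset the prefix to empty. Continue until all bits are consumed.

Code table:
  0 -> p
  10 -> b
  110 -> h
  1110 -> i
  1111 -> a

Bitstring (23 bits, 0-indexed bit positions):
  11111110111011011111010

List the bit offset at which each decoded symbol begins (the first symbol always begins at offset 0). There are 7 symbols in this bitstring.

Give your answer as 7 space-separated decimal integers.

Answer: 0 4 8 12 15 19 21

Derivation:
Bit 0: prefix='1' (no match yet)
Bit 1: prefix='11' (no match yet)
Bit 2: prefix='111' (no match yet)
Bit 3: prefix='1111' -> emit 'a', reset
Bit 4: prefix='1' (no match yet)
Bit 5: prefix='11' (no match yet)
Bit 6: prefix='111' (no match yet)
Bit 7: prefix='1110' -> emit 'i', reset
Bit 8: prefix='1' (no match yet)
Bit 9: prefix='11' (no match yet)
Bit 10: prefix='111' (no match yet)
Bit 11: prefix='1110' -> emit 'i', reset
Bit 12: prefix='1' (no match yet)
Bit 13: prefix='11' (no match yet)
Bit 14: prefix='110' -> emit 'h', reset
Bit 15: prefix='1' (no match yet)
Bit 16: prefix='11' (no match yet)
Bit 17: prefix='111' (no match yet)
Bit 18: prefix='1111' -> emit 'a', reset
Bit 19: prefix='1' (no match yet)
Bit 20: prefix='10' -> emit 'b', reset
Bit 21: prefix='1' (no match yet)
Bit 22: prefix='10' -> emit 'b', reset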